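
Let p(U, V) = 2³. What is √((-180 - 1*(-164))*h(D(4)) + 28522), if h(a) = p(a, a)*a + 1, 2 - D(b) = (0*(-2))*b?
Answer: 5*√1130 ≈ 168.08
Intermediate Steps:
p(U, V) = 8
D(b) = 2 (D(b) = 2 - 0*(-2)*b = 2 - 0*b = 2 - 1*0 = 2 + 0 = 2)
h(a) = 1 + 8*a (h(a) = 8*a + 1 = 1 + 8*a)
√((-180 - 1*(-164))*h(D(4)) + 28522) = √((-180 - 1*(-164))*(1 + 8*2) + 28522) = √((-180 + 164)*(1 + 16) + 28522) = √(-16*17 + 28522) = √(-272 + 28522) = √28250 = 5*√1130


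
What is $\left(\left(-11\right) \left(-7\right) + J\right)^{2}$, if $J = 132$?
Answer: $43681$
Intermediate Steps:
$\left(\left(-11\right) \left(-7\right) + J\right)^{2} = \left(\left(-11\right) \left(-7\right) + 132\right)^{2} = \left(77 + 132\right)^{2} = 209^{2} = 43681$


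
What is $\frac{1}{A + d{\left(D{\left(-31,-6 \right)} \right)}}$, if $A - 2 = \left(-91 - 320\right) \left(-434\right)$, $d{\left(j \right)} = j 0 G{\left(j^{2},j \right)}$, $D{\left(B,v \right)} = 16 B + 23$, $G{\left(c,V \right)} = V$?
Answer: $\frac{1}{178376} \approx 5.6061 \cdot 10^{-6}$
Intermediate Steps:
$D{\left(B,v \right)} = 23 + 16 B$
$d{\left(j \right)} = 0$ ($d{\left(j \right)} = j 0 j = 0 j = 0$)
$A = 178376$ ($A = 2 + \left(-91 - 320\right) \left(-434\right) = 2 - -178374 = 2 + 178374 = 178376$)
$\frac{1}{A + d{\left(D{\left(-31,-6 \right)} \right)}} = \frac{1}{178376 + 0} = \frac{1}{178376}$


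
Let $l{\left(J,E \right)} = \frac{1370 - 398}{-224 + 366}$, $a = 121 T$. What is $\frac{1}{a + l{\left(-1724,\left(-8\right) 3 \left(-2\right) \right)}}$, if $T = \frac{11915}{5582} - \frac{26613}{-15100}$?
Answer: $\frac{2992231100}{1431426060203} \approx 0.0020904$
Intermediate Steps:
$T = \frac{164235133}{42144100}$ ($T = 11915 \cdot \frac{1}{5582} - - \frac{26613}{15100} = \frac{11915}{5582} + \frac{26613}{15100} = \frac{164235133}{42144100} \approx 3.897$)
$a = \frac{19872451093}{42144100}$ ($a = 121 \cdot \frac{164235133}{42144100} = \frac{19872451093}{42144100} \approx 471.54$)
$l{\left(J,E \right)} = \frac{486}{71}$ ($l{\left(J,E \right)} = \frac{972}{142} = 972 \cdot \frac{1}{142} = \frac{486}{71}$)
$\frac{1}{a + l{\left(-1724,\left(-8\right) 3 \left(-2\right) \right)}} = \frac{1}{\frac{19872451093}{42144100} + \frac{486}{71}} = \frac{1}{\frac{1431426060203}{2992231100}} = \frac{2992231100}{1431426060203}$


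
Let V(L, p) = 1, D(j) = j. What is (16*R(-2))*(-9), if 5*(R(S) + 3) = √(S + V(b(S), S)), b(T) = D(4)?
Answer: 432 - 144*I/5 ≈ 432.0 - 28.8*I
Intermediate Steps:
b(T) = 4
R(S) = -3 + √(1 + S)/5 (R(S) = -3 + √(S + 1)/5 = -3 + √(1 + S)/5)
(16*R(-2))*(-9) = (16*(-3 + √(1 - 2)/5))*(-9) = (16*(-3 + √(-1)/5))*(-9) = (16*(-3 + I/5))*(-9) = (-48 + 16*I/5)*(-9) = 432 - 144*I/5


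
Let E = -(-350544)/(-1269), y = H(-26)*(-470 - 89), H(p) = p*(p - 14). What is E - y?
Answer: 245798432/423 ≈ 5.8108e+5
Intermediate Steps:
H(p) = p*(-14 + p)
y = -581360 (y = (-26*(-14 - 26))*(-470 - 89) = -26*(-40)*(-559) = 1040*(-559) = -581360)
E = -116848/423 (E = -(-350544)*(-1)/1269 = -218*536/423 = -116848/423 ≈ -276.24)
E - y = -116848/423 - 1*(-581360) = -116848/423 + 581360 = 245798432/423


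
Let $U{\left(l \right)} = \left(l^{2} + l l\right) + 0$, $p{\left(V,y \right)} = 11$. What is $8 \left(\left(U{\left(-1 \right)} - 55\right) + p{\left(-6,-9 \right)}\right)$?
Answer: $-336$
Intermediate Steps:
$U{\left(l \right)} = 2 l^{2}$ ($U{\left(l \right)} = \left(l^{2} + l^{2}\right) + 0 = 2 l^{2} + 0 = 2 l^{2}$)
$8 \left(\left(U{\left(-1 \right)} - 55\right) + p{\left(-6,-9 \right)}\right) = 8 \left(\left(2 \left(-1\right)^{2} - 55\right) + 11\right) = 8 \left(\left(2 \cdot 1 - 55\right) + 11\right) = 8 \left(\left(2 - 55\right) + 11\right) = 8 \left(-53 + 11\right) = 8 \left(-42\right) = -336$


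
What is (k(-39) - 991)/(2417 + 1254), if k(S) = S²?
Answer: 530/3671 ≈ 0.14437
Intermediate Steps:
(k(-39) - 991)/(2417 + 1254) = ((-39)² - 991)/(2417 + 1254) = (1521 - 991)/3671 = 530*(1/3671) = 530/3671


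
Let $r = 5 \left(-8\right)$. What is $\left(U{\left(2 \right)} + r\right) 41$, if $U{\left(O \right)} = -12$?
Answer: $-2132$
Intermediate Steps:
$r = -40$
$\left(U{\left(2 \right)} + r\right) 41 = \left(-12 - 40\right) 41 = \left(-52\right) 41 = -2132$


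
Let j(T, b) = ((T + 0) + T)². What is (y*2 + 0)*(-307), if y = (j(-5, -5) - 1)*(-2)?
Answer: 121572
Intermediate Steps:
j(T, b) = 4*T² (j(T, b) = (T + T)² = (2*T)² = 4*T²)
y = -198 (y = (4*(-5)² - 1)*(-2) = (4*25 - 1)*(-2) = (100 - 1)*(-2) = 99*(-2) = -198)
(y*2 + 0)*(-307) = (-198*2 + 0)*(-307) = (-396 + 0)*(-307) = -396*(-307) = 121572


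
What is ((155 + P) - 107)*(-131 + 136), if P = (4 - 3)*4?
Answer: 260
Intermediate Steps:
P = 4 (P = 1*4 = 4)
((155 + P) - 107)*(-131 + 136) = ((155 + 4) - 107)*(-131 + 136) = (159 - 107)*5 = 52*5 = 260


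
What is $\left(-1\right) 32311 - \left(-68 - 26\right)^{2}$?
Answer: $-41147$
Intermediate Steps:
$\left(-1\right) 32311 - \left(-68 - 26\right)^{2} = -32311 - \left(-94\right)^{2} = -32311 - 8836 = -41147$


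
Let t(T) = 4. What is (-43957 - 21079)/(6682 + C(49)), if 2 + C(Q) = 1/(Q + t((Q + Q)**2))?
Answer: -3446908/354041 ≈ -9.7359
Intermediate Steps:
C(Q) = -2 + 1/(4 + Q) (C(Q) = -2 + 1/(Q + 4) = -2 + 1/(4 + Q))
(-43957 - 21079)/(6682 + C(49)) = (-43957 - 21079)/(6682 + (-7 - 2*49)/(4 + 49)) = -65036/(6682 + (-7 - 98)/53) = -65036/(6682 + (1/53)*(-105)) = -65036/(6682 - 105/53) = -65036/354041/53 = -65036*53/354041 = -3446908/354041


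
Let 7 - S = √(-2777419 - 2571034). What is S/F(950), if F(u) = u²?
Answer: 7/902500 - I*√5348453/902500 ≈ 7.7562e-6 - 0.0025625*I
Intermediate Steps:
S = 7 - I*√5348453 (S = 7 - √(-2777419 - 2571034) = 7 - √(-5348453) = 7 - I*√5348453 ≈ 7.0 - 2312.7*I)
S/F(950) = (7 - I*√5348453)/(950²) = (7 - I*√5348453)/902500 = (7 - I*√5348453)*(1/902500) = 7/902500 - I*√5348453/902500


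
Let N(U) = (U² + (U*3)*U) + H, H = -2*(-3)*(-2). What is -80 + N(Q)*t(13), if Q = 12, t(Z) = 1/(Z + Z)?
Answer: -758/13 ≈ -58.308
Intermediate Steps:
H = -12 (H = 6*(-2) = -12)
t(Z) = 1/(2*Z)
N(U) = -12 + 4*U² (N(U) = (U² + (U*3)*U) - 12 = (U² + (3*U)*U) - 12 = (U² + 3*U²) - 12 = 4*U² - 12 = -12 + 4*U²)
-80 + N(Q)*t(13) = -80 + (-12 + 4*12²)*((½)/13) = -80 + (-12 + 4*144)*((½)*(1/13)) = -80 + (-12 + 576)*(1/26) = -80 + 564*(1/26) = -80 + 282/13 = -758/13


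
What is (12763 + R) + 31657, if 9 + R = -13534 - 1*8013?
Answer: 22864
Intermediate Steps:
R = -21556 (R = -9 + (-13534 - 1*8013) = -9 + (-13534 - 8013) = -9 - 21547 = -21556)
(12763 + R) + 31657 = (12763 - 21556) + 31657 = -8793 + 31657 = 22864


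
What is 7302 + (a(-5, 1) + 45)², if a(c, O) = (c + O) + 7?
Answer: 9606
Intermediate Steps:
a(c, O) = 7 + O + c (a(c, O) = (O + c) + 7 = 7 + O + c)
7302 + (a(-5, 1) + 45)² = 7302 + ((7 + 1 - 5) + 45)² = 7302 + (3 + 45)² = 7302 + 48² = 7302 + 2304 = 9606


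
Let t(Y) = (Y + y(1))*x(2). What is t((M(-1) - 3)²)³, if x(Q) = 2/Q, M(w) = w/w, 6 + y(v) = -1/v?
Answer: -27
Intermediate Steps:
y(v) = -6 - 1/v
M(w) = 1
t(Y) = -7 + Y (t(Y) = (Y + (-6 - 1/1))*(2/2) = (Y + (-6 - 1*1))*(2*(½)) = (Y + (-6 - 1))*1 = (Y - 7)*1 = (-7 + Y)*1 = -7 + Y)
t((M(-1) - 3)²)³ = (-7 + (1 - 3)²)³ = (-7 + (-2)²)³ = (-7 + 4)³ = (-3)³ = -27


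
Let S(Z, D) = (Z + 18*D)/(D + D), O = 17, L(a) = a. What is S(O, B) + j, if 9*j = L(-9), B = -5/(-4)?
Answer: 74/5 ≈ 14.800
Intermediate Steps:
B = 5/4 (B = -5*(-1/4) = 5/4 ≈ 1.2500)
S(Z, D) = (Z + 18*D)/(2*D) (S(Z, D) = (Z + 18*D)/((2*D)) = (Z + 18*D)*(1/(2*D)) = (Z + 18*D)/(2*D))
j = -1 (j = (1/9)*(-9) = -1)
S(O, B) + j = (9 + (1/2)*17/(5/4)) - 1 = (9 + (1/2)*17*(4/5)) - 1 = (9 + 34/5) - 1 = 79/5 - 1 = 74/5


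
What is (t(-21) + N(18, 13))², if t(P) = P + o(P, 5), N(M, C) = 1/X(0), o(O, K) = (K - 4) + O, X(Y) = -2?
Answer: 6889/4 ≈ 1722.3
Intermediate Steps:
o(O, K) = -4 + K + O (o(O, K) = (-4 + K) + O = -4 + K + O)
N(M, C) = -½ (N(M, C) = 1/(-2) = -½)
t(P) = 1 + 2*P (t(P) = P + (-4 + 5 + P) = P + (1 + P) = 1 + 2*P)
(t(-21) + N(18, 13))² = ((1 + 2*(-21)) - ½)² = ((1 - 42) - ½)² = (-41 - ½)² = (-83/2)² = 6889/4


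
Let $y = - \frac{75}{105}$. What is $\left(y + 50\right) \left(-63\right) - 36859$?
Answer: $-39964$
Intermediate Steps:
$y = - \frac{5}{7}$ ($y = \left(-75\right) \frac{1}{105} = - \frac{5}{7} \approx -0.71429$)
$\left(y + 50\right) \left(-63\right) - 36859 = \left(- \frac{5}{7} + 50\right) \left(-63\right) - 36859 = \frac{345}{7} \left(-63\right) - 36859 = -3105 - 36859 = -39964$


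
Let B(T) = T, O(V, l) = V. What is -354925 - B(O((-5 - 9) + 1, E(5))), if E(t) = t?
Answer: -354912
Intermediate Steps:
-354925 - B(O((-5 - 9) + 1, E(5))) = -354925 - ((-5 - 9) + 1) = -354925 - (-14 + 1) = -354925 - 1*(-13) = -354925 + 13 = -354912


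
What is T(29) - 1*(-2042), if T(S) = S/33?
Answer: 67415/33 ≈ 2042.9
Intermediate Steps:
T(S) = S/33 (T(S) = S*(1/33) = S/33)
T(29) - 1*(-2042) = (1/33)*29 - 1*(-2042) = 29/33 + 2042 = 67415/33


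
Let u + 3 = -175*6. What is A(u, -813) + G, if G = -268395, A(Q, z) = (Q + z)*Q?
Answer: 1696503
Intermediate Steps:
u = -1053 (u = -3 - 175*6 = -3 - 1050 = -1053)
A(Q, z) = Q*(Q + z)
A(u, -813) + G = -1053*(-1053 - 813) - 268395 = -1053*(-1866) - 268395 = 1964898 - 268395 = 1696503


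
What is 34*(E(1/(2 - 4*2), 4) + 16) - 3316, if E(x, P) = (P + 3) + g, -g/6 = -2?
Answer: -2126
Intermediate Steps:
g = 12 (g = -6*(-2) = 12)
E(x, P) = 15 + P (E(x, P) = (P + 3) + 12 = (3 + P) + 12 = 15 + P)
34*(E(1/(2 - 4*2), 4) + 16) - 3316 = 34*((15 + 4) + 16) - 3316 = 34*(19 + 16) - 3316 = 34*35 - 3316 = 1190 - 3316 = -2126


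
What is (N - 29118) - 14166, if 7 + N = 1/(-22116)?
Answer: -957423757/22116 ≈ -43291.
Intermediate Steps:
N = -154813/22116 (N = -7 + 1/(-22116) = -7 - 1/22116 = -154813/22116 ≈ -7.0000)
(N - 29118) - 14166 = (-154813/22116 - 29118) - 14166 = -644128501/22116 - 14166 = -957423757/22116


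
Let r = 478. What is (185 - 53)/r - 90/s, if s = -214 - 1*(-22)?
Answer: 5697/7648 ≈ 0.74490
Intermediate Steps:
s = -192 (s = -214 + 22 = -192)
(185 - 53)/r - 90/s = (185 - 53)/478 - 90/(-192) = 132*(1/478) - 90*(-1/192) = 66/239 + 15/32 = 5697/7648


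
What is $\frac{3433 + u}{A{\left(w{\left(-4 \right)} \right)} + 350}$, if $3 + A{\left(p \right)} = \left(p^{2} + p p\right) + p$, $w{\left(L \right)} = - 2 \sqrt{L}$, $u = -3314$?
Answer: $\frac{37485}{99241} + \frac{476 i}{99241} \approx 0.37772 + 0.0047964 i$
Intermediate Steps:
$A{\left(p \right)} = -3 + p + 2 p^{2}$ ($A{\left(p \right)} = -3 + \left(\left(p^{2} + p p\right) + p\right) = -3 + \left(\left(p^{2} + p^{2}\right) + p\right) = -3 + \left(2 p^{2} + p\right) = -3 + \left(p + 2 p^{2}\right) = -3 + p + 2 p^{2}$)
$\frac{3433 + u}{A{\left(w{\left(-4 \right)} \right)} + 350} = \frac{3433 - 3314}{\left(-3 - 2 \sqrt{-4} + 2 \left(- 2 \sqrt{-4}\right)^{2}\right) + 350} = \frac{119}{\left(-3 - 2 \cdot 2 i + 2 \left(- 2 \cdot 2 i\right)^{2}\right) + 350} = \frac{119}{\left(-3 - 4 i + 2 \left(- 4 i\right)^{2}\right) + 350} = \frac{119}{\left(-3 - 4 i + 2 \left(-16\right)\right) + 350} = \frac{119}{\left(-3 - 4 i - 32\right) + 350} = \frac{119}{\left(-35 - 4 i\right) + 350} = \frac{119}{315 - 4 i} = 119 \frac{315 + 4 i}{99241} = \frac{119 \left(315 + 4 i\right)}{99241}$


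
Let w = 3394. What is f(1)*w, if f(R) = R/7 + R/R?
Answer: 27152/7 ≈ 3878.9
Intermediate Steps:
f(R) = 1 + R/7 (f(R) = R*(1/7) + 1 = R/7 + 1 = 1 + R/7)
f(1)*w = (1 + (1/7)*1)*3394 = (1 + 1/7)*3394 = (8/7)*3394 = 27152/7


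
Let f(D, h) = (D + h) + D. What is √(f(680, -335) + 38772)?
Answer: √39797 ≈ 199.49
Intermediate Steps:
f(D, h) = h + 2*D
√(f(680, -335) + 38772) = √((-335 + 2*680) + 38772) = √((-335 + 1360) + 38772) = √(1025 + 38772) = √39797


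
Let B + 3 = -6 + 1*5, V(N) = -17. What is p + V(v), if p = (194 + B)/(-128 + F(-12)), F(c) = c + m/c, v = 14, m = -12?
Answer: -2553/139 ≈ -18.367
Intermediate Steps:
B = -4 (B = -3 + (-6 + 1*5) = -3 + (-6 + 5) = -3 - 1 = -4)
F(c) = c - 12/c
p = -190/139 (p = (194 - 4)/(-128 + (-12 - 12/(-12))) = 190/(-128 + (-12 - 12*(-1/12))) = 190/(-128 + (-12 + 1)) = 190/(-128 - 11) = 190/(-139) = 190*(-1/139) = -190/139 ≈ -1.3669)
p + V(v) = -190/139 - 17 = -2553/139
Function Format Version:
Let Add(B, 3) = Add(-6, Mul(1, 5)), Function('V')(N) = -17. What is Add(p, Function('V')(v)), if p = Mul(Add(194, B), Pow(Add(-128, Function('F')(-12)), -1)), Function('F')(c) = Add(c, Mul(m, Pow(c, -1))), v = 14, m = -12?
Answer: Rational(-2553, 139) ≈ -18.367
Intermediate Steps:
B = -4 (B = Add(-3, Add(-6, Mul(1, 5))) = Add(-3, Add(-6, 5)) = Add(-3, -1) = -4)
Function('F')(c) = Add(c, Mul(-12, Pow(c, -1)))
p = Rational(-190, 139) (p = Mul(Add(194, -4), Pow(Add(-128, Add(-12, Mul(-12, Pow(-12, -1)))), -1)) = Mul(190, Pow(Add(-128, Add(-12, Mul(-12, Rational(-1, 12)))), -1)) = Mul(190, Pow(Add(-128, Add(-12, 1)), -1)) = Mul(190, Pow(Add(-128, -11), -1)) = Mul(190, Pow(-139, -1)) = Mul(190, Rational(-1, 139)) = Rational(-190, 139) ≈ -1.3669)
Add(p, Function('V')(v)) = Add(Rational(-190, 139), -17) = Rational(-2553, 139)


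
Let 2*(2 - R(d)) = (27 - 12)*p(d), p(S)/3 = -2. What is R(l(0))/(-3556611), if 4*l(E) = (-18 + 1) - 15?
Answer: -47/3556611 ≈ -1.3215e-5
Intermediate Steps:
l(E) = -8 (l(E) = ((-18 + 1) - 15)/4 = (-17 - 15)/4 = (¼)*(-32) = -8)
p(S) = -6 (p(S) = 3*(-2) = -6)
R(d) = 47 (R(d) = 2 - (27 - 12)*(-6)/2 = 2 - 15*(-6)/2 = 2 - ½*(-90) = 2 + 45 = 47)
R(l(0))/(-3556611) = 47/(-3556611) = 47*(-1/3556611) = -47/3556611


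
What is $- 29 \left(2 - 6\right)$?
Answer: $116$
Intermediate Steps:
$- 29 \left(2 - 6\right) = \left(-29\right) \left(-4\right) = 116$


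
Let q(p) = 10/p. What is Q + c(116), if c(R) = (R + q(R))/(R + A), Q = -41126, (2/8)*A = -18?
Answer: -104946819/2552 ≈ -41123.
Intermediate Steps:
A = -72 (A = 4*(-18) = -72)
c(R) = (R + 10/R)/(-72 + R) (c(R) = (R + 10/R)/(R - 72) = (R + 10/R)/(-72 + R))
Q + c(116) = -41126 + (10 + 116²)/(116*(-72 + 116)) = -41126 + (1/116)*(10 + 13456)/44 = -41126 + (1/116)*(1/44)*13466 = -41126 + 6733/2552 = -104946819/2552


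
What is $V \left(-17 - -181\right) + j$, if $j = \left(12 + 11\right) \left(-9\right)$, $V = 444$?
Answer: $72609$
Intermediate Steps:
$j = -207$ ($j = 23 \left(-9\right) = -207$)
$V \left(-17 - -181\right) + j = 444 \left(-17 - -181\right) - 207 = 444 \left(-17 + 181\right) - 207 = 444 \cdot 164 - 207 = 72816 - 207 = 72609$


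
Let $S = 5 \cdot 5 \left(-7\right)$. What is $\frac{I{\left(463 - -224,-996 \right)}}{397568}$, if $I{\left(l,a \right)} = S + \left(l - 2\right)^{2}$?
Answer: $\frac{234525}{198784} \approx 1.1798$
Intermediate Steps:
$S = -175$ ($S = 25 \left(-7\right) = -175$)
$I{\left(l,a \right)} = -175 + \left(-2 + l\right)^{2}$ ($I{\left(l,a \right)} = -175 + \left(l - 2\right)^{2} = -175 + \left(-2 + l\right)^{2}$)
$\frac{I{\left(463 - -224,-996 \right)}}{397568} = \frac{-175 + \left(-2 + \left(463 - -224\right)\right)^{2}}{397568} = \left(-175 + \left(-2 + \left(463 + 224\right)\right)^{2}\right) \frac{1}{397568} = \left(-175 + \left(-2 + 687\right)^{2}\right) \frac{1}{397568} = \left(-175 + 685^{2}\right) \frac{1}{397568} = \left(-175 + 469225\right) \frac{1}{397568} = 469050 \cdot \frac{1}{397568} = \frac{234525}{198784}$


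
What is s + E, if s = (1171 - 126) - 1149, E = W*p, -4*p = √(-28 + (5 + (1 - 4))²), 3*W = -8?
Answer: -104 + 4*I*√6/3 ≈ -104.0 + 3.266*I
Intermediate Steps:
W = -8/3 (W = (⅓)*(-8) = -8/3 ≈ -2.6667)
p = -I*√6/2 (p = -√(-28 + (5 + (1 - 4))²)/4 = -√(-28 + (5 - 3)²)/4 = -√(-28 + 2²)/4 = -√(-28 + 4)/4 = -I*√6/2 ≈ -1.2247*I)
E = 4*I*√6/3 (E = -(-4)*I*√6/3 = 4*I*√6/3 ≈ 3.266*I)
s = -104 (s = 1045 - 1149 = -104)
s + E = -104 + 4*I*√6/3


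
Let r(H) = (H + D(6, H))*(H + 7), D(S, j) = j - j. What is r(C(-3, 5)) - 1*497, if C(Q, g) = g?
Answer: -437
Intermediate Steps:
D(S, j) = 0
r(H) = H*(7 + H) (r(H) = (H + 0)*(H + 7) = H*(7 + H))
r(C(-3, 5)) - 1*497 = 5*(7 + 5) - 1*497 = 5*12 - 497 = 60 - 497 = -437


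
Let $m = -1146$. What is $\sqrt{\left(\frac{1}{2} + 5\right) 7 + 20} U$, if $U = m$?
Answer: $- 1719 \sqrt{26} \approx -8765.2$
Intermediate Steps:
$U = -1146$
$\sqrt{\left(\frac{1}{2} + 5\right) 7 + 20} U = \sqrt{\left(\frac{1}{2} + 5\right) 7 + 20} \left(-1146\right) = \sqrt{\frac{11}{2} \cdot 7 + 20} \left(-1146\right) = \sqrt{\frac{77}{2} + 20} \left(-1146\right) = \sqrt{\frac{117}{2}} \left(-1146\right) = \frac{3 \sqrt{26}}{2} \left(-1146\right) = - 1719 \sqrt{26}$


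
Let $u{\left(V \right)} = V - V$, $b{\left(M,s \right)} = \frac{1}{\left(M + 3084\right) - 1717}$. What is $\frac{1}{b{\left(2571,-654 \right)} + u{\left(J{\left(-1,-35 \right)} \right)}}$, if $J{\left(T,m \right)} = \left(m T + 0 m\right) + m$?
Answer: $3938$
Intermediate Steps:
$b{\left(M,s \right)} = \frac{1}{1367 + M}$ ($b{\left(M,s \right)} = \frac{1}{\left(3084 + M\right) - 1717} = \frac{1}{1367 + M}$)
$J{\left(T,m \right)} = m + T m$ ($J{\left(T,m \right)} = \left(T m + 0\right) + m = T m + m = m + T m$)
$u{\left(V \right)} = 0$
$\frac{1}{b{\left(2571,-654 \right)} + u{\left(J{\left(-1,-35 \right)} \right)}} = \frac{1}{\frac{1}{1367 + 2571} + 0} = \frac{1}{\frac{1}{3938} + 0} = \frac{1}{\frac{1}{3938}} = 3938$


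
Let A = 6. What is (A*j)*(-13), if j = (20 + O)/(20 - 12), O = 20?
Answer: -390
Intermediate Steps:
j = 5 (j = (20 + 20)/(20 - 12) = 40/8 = 40*(⅛) = 5)
(A*j)*(-13) = (6*5)*(-13) = 30*(-13) = -390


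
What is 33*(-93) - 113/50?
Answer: -153563/50 ≈ -3071.3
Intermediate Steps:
33*(-93) - 113/50 = -3069 - 113*1/50 = -3069 - 113/50 = -153563/50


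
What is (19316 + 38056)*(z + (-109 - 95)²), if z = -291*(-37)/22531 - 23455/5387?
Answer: 289765926474259872/121374497 ≈ 2.3874e+9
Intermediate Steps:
z = -470462776/121374497 (z = 10767*(1/22531) - 23455*1/5387 = 10767/22531 - 23455/5387 = -470462776/121374497 ≈ -3.8761)
(19316 + 38056)*(z + (-109 - 95)²) = (19316 + 38056)*(-470462776/121374497 + (-109 - 95)²) = 57372*(-470462776/121374497 + (-204)²) = 57372*(-470462776/121374497 + 41616) = 57372*(5050650604376/121374497) = 289765926474259872/121374497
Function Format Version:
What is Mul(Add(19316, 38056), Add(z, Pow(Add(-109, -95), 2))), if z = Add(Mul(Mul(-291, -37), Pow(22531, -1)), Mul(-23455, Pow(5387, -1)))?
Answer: Rational(289765926474259872, 121374497) ≈ 2.3874e+9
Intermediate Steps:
z = Rational(-470462776, 121374497) (z = Add(Mul(10767, Rational(1, 22531)), Mul(-23455, Rational(1, 5387))) = Add(Rational(10767, 22531), Rational(-23455, 5387)) = Rational(-470462776, 121374497) ≈ -3.8761)
Mul(Add(19316, 38056), Add(z, Pow(Add(-109, -95), 2))) = Mul(Add(19316, 38056), Add(Rational(-470462776, 121374497), Pow(Add(-109, -95), 2))) = Mul(57372, Add(Rational(-470462776, 121374497), Pow(-204, 2))) = Mul(57372, Add(Rational(-470462776, 121374497), 41616)) = Mul(57372, Rational(5050650604376, 121374497)) = Rational(289765926474259872, 121374497)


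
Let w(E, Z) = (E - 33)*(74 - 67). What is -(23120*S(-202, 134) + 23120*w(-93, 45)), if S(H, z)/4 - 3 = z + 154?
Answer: -6519840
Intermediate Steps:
w(E, Z) = -231 + 7*E (w(E, Z) = (-33 + E)*7 = -231 + 7*E)
S(H, z) = 628 + 4*z (S(H, z) = 12 + 4*(z + 154) = 12 + 4*(154 + z) = 12 + (616 + 4*z) = 628 + 4*z)
-(23120*S(-202, 134) + 23120*w(-93, 45)) = -(9178640 - 15051120 + 12392320) = -23120/(1/((-231 - 651) + (628 + 536))) = -23120/(1/(-882 + 1164)) = -23120/(1/282) = -23120/1/282 = -23120*282 = -6519840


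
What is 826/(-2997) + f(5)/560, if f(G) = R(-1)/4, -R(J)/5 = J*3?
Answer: -361057/1342656 ≈ -0.26891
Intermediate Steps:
R(J) = -15*J (R(J) = -5*J*3 = -15*J)
f(G) = 15/4 (f(G) = -15*(-1)/4 = 15*(¼) = 15/4)
826/(-2997) + f(5)/560 = 826/(-2997) + (15/4)/560 = 826*(-1/2997) + (15/4)*(1/560) = -826/2997 + 3/448 = -361057/1342656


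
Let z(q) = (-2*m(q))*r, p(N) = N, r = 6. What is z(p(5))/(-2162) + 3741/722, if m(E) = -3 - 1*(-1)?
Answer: 4035357/780482 ≈ 5.1703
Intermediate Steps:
m(E) = -2 (m(E) = -3 + 1 = -2)
z(q) = 24 (z(q) = -2*(-2)*6 = 4*6 = 24)
z(p(5))/(-2162) + 3741/722 = 24/(-2162) + 3741/722 = 24*(-1/2162) + 3741*(1/722) = -12/1081 + 3741/722 = 4035357/780482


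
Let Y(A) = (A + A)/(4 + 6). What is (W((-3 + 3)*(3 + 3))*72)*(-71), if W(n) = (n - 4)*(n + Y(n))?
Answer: 0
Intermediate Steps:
Y(A) = A/5 (Y(A) = (2*A)/10 = (2*A)*(⅒) = A/5)
W(n) = 6*n*(-4 + n)/5 (W(n) = (n - 4)*(n + n/5) = (-4 + n)*(6*n/5) = 6*n*(-4 + n)/5)
(W((-3 + 3)*(3 + 3))*72)*(-71) = ((6*((-3 + 3)*(3 + 3))*(-4 + (-3 + 3)*(3 + 3))/5)*72)*(-71) = ((6*(0*6)*(-4 + 0*6)/5)*72)*(-71) = (((6/5)*0*(-4 + 0))*72)*(-71) = (((6/5)*0*(-4))*72)*(-71) = (0*72)*(-71) = 0*(-71) = 0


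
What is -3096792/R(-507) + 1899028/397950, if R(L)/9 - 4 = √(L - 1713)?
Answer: -67934131474/111227025 + 172044*I*√555/559 ≈ -610.77 + 7250.6*I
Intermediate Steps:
R(L) = 36 + 9*√(-1713 + L) (R(L) = 36 + 9*√(L - 1713) = 36 + 9*√(-1713 + L))
-3096792/R(-507) + 1899028/397950 = -3096792/(36 + 9*√(-1713 - 507)) + 1899028/397950 = -3096792/(36 + 9*√(-2220)) + 1899028*(1/397950) = -3096792/(36 + 9*(2*I*√555)) + 949514/198975 = -3096792/(36 + 18*I*√555) + 949514/198975 = 949514/198975 - 3096792/(36 + 18*I*√555)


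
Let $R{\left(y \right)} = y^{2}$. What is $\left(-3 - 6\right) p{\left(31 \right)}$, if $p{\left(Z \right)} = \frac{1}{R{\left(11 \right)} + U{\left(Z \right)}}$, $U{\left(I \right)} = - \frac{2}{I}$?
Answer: $- \frac{279}{3749} \approx -0.07442$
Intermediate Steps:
$p{\left(Z \right)} = \frac{1}{121 - \frac{2}{Z}}$ ($p{\left(Z \right)} = \frac{1}{11^{2} - \frac{2}{Z}} = \frac{1}{121 - \frac{2}{Z}}$)
$\left(-3 - 6\right) p{\left(31 \right)} = \left(-3 - 6\right) \frac{31}{-2 + 121 \cdot 31} = \left(-3 - 6\right) \frac{31}{-2 + 3751} = - 9 \cdot \frac{31}{3749} = - 9 \cdot 31 \cdot \frac{1}{3749} = \left(-9\right) \frac{31}{3749} = - \frac{279}{3749}$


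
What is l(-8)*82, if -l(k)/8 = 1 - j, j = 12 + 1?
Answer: 7872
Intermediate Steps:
j = 13
l(k) = 96 (l(k) = -8*(1 - 1*13) = -8*(1 - 13) = -8*(-12) = 96)
l(-8)*82 = 96*82 = 7872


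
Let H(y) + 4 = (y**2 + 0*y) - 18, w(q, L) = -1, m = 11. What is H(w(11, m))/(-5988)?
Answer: 7/1996 ≈ 0.0035070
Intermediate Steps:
H(y) = -22 + y**2 (H(y) = -4 + ((y**2 + 0*y) - 18) = -4 + ((y**2 + 0) - 18) = -4 + (y**2 - 18) = -4 + (-18 + y**2) = -22 + y**2)
H(w(11, m))/(-5988) = (-22 + (-1)**2)/(-5988) = (-22 + 1)*(-1/5988) = -21*(-1/5988) = 7/1996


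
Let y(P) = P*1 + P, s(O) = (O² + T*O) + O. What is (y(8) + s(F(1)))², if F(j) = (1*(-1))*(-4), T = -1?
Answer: 1024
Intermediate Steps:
F(j) = 4 (F(j) = -1*(-4) = 4)
s(O) = O² (s(O) = (O² - O) + O = O²)
y(P) = 2*P (y(P) = P + P = 2*P)
(y(8) + s(F(1)))² = (2*8 + 4²)² = (16 + 16)² = 32² = 1024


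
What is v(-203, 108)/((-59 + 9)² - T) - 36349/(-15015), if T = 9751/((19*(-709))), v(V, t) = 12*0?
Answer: 36349/15015 ≈ 2.4208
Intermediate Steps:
v(V, t) = 0
T = -9751/13471 (T = 9751/(-13471) = 9751*(-1/13471) = -9751/13471 ≈ -0.72385)
v(-203, 108)/((-59 + 9)² - T) - 36349/(-15015) = 0/((-59 + 9)² - 1*(-9751/13471)) - 36349/(-15015) = 0/((-50)² + 9751/13471) - 36349*(-1/15015) = 0/(2500 + 9751/13471) + 36349/15015 = 0/(33687251/13471) + 36349/15015 = 0*(13471/33687251) + 36349/15015 = 0 + 36349/15015 = 36349/15015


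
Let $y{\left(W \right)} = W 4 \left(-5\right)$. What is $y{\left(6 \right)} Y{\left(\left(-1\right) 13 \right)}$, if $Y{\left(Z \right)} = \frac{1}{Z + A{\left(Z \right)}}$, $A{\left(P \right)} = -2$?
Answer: $8$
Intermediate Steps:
$y{\left(W \right)} = - 20 W$ ($y{\left(W \right)} = 4 W \left(-5\right) = - 20 W$)
$Y{\left(Z \right)} = \frac{1}{-2 + Z}$ ($Y{\left(Z \right)} = \frac{1}{Z - 2} = \frac{1}{-2 + Z}$)
$y{\left(6 \right)} Y{\left(\left(-1\right) 13 \right)} = \frac{\left(-20\right) 6}{-2 - 13} = - \frac{120}{-2 - 13} = - \frac{120}{-15} = \left(-120\right) \left(- \frac{1}{15}\right) = 8$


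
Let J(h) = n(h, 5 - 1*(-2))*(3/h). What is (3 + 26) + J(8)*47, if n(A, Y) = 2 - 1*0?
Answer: 257/4 ≈ 64.250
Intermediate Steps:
n(A, Y) = 2 (n(A, Y) = 2 + 0 = 2)
J(h) = 6/h (J(h) = 2*(3/h) = 6/h)
(3 + 26) + J(8)*47 = (3 + 26) + (6/8)*47 = 29 + (6*(⅛))*47 = 29 + (¾)*47 = 29 + 141/4 = 257/4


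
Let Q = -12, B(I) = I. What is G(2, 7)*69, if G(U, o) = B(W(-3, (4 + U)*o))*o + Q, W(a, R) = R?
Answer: 19458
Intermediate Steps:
G(U, o) = -12 + o²*(4 + U) (G(U, o) = ((4 + U)*o)*o - 12 = (o*(4 + U))*o - 12 = o²*(4 + U) - 12 = -12 + o²*(4 + U))
G(2, 7)*69 = (-12 + 7²*(4 + 2))*69 = (-12 + 49*6)*69 = (-12 + 294)*69 = 282*69 = 19458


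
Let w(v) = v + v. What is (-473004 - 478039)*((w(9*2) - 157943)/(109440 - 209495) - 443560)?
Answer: 42207514586472399/100055 ≈ 4.2184e+11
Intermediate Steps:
w(v) = 2*v
(-473004 - 478039)*((w(9*2) - 157943)/(109440 - 209495) - 443560) = (-473004 - 478039)*((2*(9*2) - 157943)/(109440 - 209495) - 443560) = -951043*((2*18 - 157943)/(-100055) - 443560) = -951043*((36 - 157943)*(-1/100055) - 443560) = -951043*(-157907*(-1/100055) - 443560) = -951043*(157907/100055 - 443560) = -951043*(-44380237893/100055) = 42207514586472399/100055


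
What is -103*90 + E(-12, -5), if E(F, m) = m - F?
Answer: -9263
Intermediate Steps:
-103*90 + E(-12, -5) = -103*90 + (-5 - 1*(-12)) = -9270 + (-5 + 12) = -9270 + 7 = -9263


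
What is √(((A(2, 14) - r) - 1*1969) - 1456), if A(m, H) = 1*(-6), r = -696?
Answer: I*√2735 ≈ 52.297*I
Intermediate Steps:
A(m, H) = -6
√(((A(2, 14) - r) - 1*1969) - 1456) = √(((-6 - 1*(-696)) - 1*1969) - 1456) = √(((-6 + 696) - 1969) - 1456) = √((690 - 1969) - 1456) = √(-1279 - 1456) = √(-2735) = I*√2735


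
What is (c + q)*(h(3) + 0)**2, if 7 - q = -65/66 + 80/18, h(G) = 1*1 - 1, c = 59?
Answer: 0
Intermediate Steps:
h(G) = 0 (h(G) = 1 - 1 = 0)
q = 701/198 (q = 7 - (-65/66 + 80/18) = 7 - (-65*1/66 + 80*(1/18)) = 7 - (-65/66 + 40/9) = 7 - 1*685/198 = 7 - 685/198 = 701/198 ≈ 3.5404)
(c + q)*(h(3) + 0)**2 = (59 + 701/198)*(0 + 0)**2 = (12383/198)*0**2 = (12383/198)*0 = 0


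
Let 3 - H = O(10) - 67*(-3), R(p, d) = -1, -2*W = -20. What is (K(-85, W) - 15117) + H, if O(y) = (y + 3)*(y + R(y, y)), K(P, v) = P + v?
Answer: -15507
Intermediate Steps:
W = 10 (W = -½*(-20) = 10)
O(y) = (-1 + y)*(3 + y) (O(y) = (y + 3)*(y - 1) = (3 + y)*(-1 + y) = (-1 + y)*(3 + y))
H = -315 (H = 3 - ((-3 + 10² + 2*10) - 67*(-3)) = 3 - ((-3 + 100 + 20) + 201) = 3 - (117 + 201) = 3 - 1*318 = 3 - 318 = -315)
(K(-85, W) - 15117) + H = ((-85 + 10) - 15117) - 315 = (-75 - 15117) - 315 = -15192 - 315 = -15507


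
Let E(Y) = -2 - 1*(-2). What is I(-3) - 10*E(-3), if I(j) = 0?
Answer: 0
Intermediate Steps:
E(Y) = 0 (E(Y) = -2 + 2 = 0)
I(-3) - 10*E(-3) = 0 - 10*0 = 0 + 0 = 0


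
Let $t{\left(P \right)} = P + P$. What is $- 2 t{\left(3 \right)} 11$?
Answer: $-132$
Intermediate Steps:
$t{\left(P \right)} = 2 P$
$- 2 t{\left(3 \right)} 11 = - 2 \cdot 2 \cdot 3 \cdot 11 = \left(-2\right) 6 \cdot 11 = \left(-12\right) 11 = -132$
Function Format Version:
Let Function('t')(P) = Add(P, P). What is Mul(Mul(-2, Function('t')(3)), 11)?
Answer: -132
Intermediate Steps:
Function('t')(P) = Mul(2, P)
Mul(Mul(-2, Function('t')(3)), 11) = Mul(Mul(-2, Mul(2, 3)), 11) = Mul(Mul(-2, 6), 11) = Mul(-12, 11) = -132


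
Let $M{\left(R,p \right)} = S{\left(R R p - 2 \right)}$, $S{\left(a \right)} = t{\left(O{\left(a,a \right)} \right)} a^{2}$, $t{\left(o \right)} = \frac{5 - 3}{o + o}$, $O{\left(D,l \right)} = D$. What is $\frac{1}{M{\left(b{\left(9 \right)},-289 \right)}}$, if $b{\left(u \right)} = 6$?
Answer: $- \frac{1}{10406} \approx -9.6098 \cdot 10^{-5}$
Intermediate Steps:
$t{\left(o \right)} = \frac{1}{o}$ ($t{\left(o \right)} = \frac{2}{2 o} = 2 \frac{1}{2 o} = \frac{1}{o}$)
$S{\left(a \right)} = a$ ($S{\left(a \right)} = \frac{a^{2}}{a} = a$)
$M{\left(R,p \right)} = -2 + p R^{2}$ ($M{\left(R,p \right)} = R R p - 2 = R^{2} p - 2 = p R^{2} - 2 = -2 + p R^{2}$)
$\frac{1}{M{\left(b{\left(9 \right)},-289 \right)}} = \frac{1}{-2 - 289 \cdot 6^{2}} = \frac{1}{-2 - 10404} = \frac{1}{-10406} = - \frac{1}{10406}$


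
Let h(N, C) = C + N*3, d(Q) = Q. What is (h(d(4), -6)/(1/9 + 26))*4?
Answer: 216/235 ≈ 0.91915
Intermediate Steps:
h(N, C) = C + 3*N
(h(d(4), -6)/(1/9 + 26))*4 = ((-6 + 3*4)/(1/9 + 26))*4 = ((-6 + 12)/(⅑ + 26))*4 = (6/(235/9))*4 = ((9/235)*6)*4 = (54/235)*4 = 216/235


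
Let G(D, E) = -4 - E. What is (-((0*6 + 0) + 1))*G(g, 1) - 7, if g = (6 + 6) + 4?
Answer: -2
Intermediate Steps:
g = 16 (g = 12 + 4 = 16)
(-((0*6 + 0) + 1))*G(g, 1) - 7 = (-((0*6 + 0) + 1))*(-4 - 1*1) - 7 = (-((0 + 0) + 1))*(-4 - 1) - 7 = -(0 + 1)*(-5) - 7 = -1*1*(-5) - 7 = -1*(-5) - 7 = 5 - 7 = -2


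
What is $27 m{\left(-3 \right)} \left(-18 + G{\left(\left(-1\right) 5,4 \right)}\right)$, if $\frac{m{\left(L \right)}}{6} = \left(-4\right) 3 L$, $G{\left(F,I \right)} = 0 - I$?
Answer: $-128304$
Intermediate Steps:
$G{\left(F,I \right)} = - I$
$m{\left(L \right)} = - 72 L$ ($m{\left(L \right)} = 6 \left(-4\right) 3 L = 6 \left(- 12 L\right) = - 72 L$)
$27 m{\left(-3 \right)} \left(-18 + G{\left(\left(-1\right) 5,4 \right)}\right) = 27 \left(\left(-72\right) \left(-3\right)\right) \left(-18 - 4\right) = 27 \cdot 216 \left(-18 - 4\right) = 5832 \left(-22\right) = -128304$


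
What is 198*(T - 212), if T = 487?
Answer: 54450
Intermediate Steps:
198*(T - 212) = 198*(487 - 212) = 198*275 = 54450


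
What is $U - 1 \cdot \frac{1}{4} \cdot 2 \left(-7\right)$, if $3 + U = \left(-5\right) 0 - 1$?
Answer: $- \frac{1}{2} \approx -0.5$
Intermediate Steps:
$U = -4$ ($U = -3 - 1 = -4$)
$U - 1 \cdot \frac{1}{4} \cdot 2 \left(-7\right) = -4 - 1 \cdot \frac{1}{4} \cdot 2 \left(-7\right) = -4 - \frac{1}{4} \cdot 2 \left(-7\right) = -4 - \frac{1}{2} \left(-7\right) = -4 - - \frac{7}{2} = -4 + \frac{7}{2} = - \frac{1}{2}$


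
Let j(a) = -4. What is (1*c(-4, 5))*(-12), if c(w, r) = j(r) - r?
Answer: 108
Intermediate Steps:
c(w, r) = -4 - r
(1*c(-4, 5))*(-12) = (1*(-4 - 1*5))*(-12) = (1*(-4 - 5))*(-12) = (1*(-9))*(-12) = -9*(-12) = 108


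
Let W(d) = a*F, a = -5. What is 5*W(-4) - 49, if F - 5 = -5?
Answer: -49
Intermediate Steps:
F = 0 (F = 5 - 5 = 0)
W(d) = 0 (W(d) = -5*0 = 0)
5*W(-4) - 49 = 5*0 - 49 = 0 - 49 = -49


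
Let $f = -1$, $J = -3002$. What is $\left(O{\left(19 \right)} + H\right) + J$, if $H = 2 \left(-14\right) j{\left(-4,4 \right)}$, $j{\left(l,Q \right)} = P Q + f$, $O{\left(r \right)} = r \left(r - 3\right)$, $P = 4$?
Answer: $-3118$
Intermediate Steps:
$O{\left(r \right)} = r \left(-3 + r\right)$
$j{\left(l,Q \right)} = -1 + 4 Q$ ($j{\left(l,Q \right)} = 4 Q - 1 = -1 + 4 Q$)
$H = -420$ ($H = 2 \left(-14\right) \left(-1 + 4 \cdot 4\right) = - 28 \left(-1 + 16\right) = \left(-28\right) 15 = -420$)
$\left(O{\left(19 \right)} + H\right) + J = \left(19 \left(-3 + 19\right) - 420\right) - 3002 = \left(19 \cdot 16 - 420\right) - 3002 = \left(304 - 420\right) - 3002 = -116 - 3002 = -3118$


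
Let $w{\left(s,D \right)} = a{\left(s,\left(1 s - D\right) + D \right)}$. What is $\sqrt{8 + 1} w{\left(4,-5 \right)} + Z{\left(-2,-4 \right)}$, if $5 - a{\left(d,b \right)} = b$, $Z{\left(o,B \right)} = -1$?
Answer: $2$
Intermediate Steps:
$a{\left(d,b \right)} = 5 - b$
$w{\left(s,D \right)} = 5 - s$ ($w{\left(s,D \right)} = 5 - \left(\left(1 s - D\right) + D\right) = 5 - \left(\left(s - D\right) + D\right) = 5 - s$)
$\sqrt{8 + 1} w{\left(4,-5 \right)} + Z{\left(-2,-4 \right)} = \sqrt{8 + 1} \left(5 - 4\right) - 1 = \sqrt{9} \left(5 - 4\right) - 1 = 3 \cdot 1 - 1 = 3 - 1 = 2$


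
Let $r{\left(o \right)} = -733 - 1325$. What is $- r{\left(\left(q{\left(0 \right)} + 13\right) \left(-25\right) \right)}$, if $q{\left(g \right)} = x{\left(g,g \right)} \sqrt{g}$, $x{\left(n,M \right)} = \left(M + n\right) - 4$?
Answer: $2058$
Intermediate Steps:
$x{\left(n,M \right)} = -4 + M + n$
$q{\left(g \right)} = \sqrt{g} \left(-4 + 2 g\right)$ ($q{\left(g \right)} = \left(-4 + g + g\right) \sqrt{g} = \left(-4 + 2 g\right) \sqrt{g} = \sqrt{g} \left(-4 + 2 g\right)$)
$r{\left(o \right)} = -2058$ ($r{\left(o \right)} = -733 - 1325 = -2058$)
$- r{\left(\left(q{\left(0 \right)} + 13\right) \left(-25\right) \right)} = \left(-1\right) \left(-2058\right) = 2058$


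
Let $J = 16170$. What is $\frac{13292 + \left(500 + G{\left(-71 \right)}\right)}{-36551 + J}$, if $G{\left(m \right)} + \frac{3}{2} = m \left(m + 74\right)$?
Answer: $- \frac{27155}{40762} \approx -0.66618$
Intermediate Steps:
$G{\left(m \right)} = - \frac{3}{2} + m \left(74 + m\right)$ ($G{\left(m \right)} = - \frac{3}{2} + m \left(m + 74\right) = - \frac{3}{2} + m \left(74 + m\right)$)
$\frac{13292 + \left(500 + G{\left(-71 \right)}\right)}{-36551 + J} = \frac{13292 + \left(500 + \left(- \frac{3}{2} + \left(-71\right)^{2} + 74 \left(-71\right)\right)\right)}{-36551 + 16170} = \frac{13292 + \left(500 - \frac{429}{2}\right)}{-20381} = \left(13292 + \left(500 - \frac{429}{2}\right)\right) \left(- \frac{1}{20381}\right) = \left(13292 + \frac{571}{2}\right) \left(- \frac{1}{20381}\right) = \frac{27155}{2} \left(- \frac{1}{20381}\right) = - \frac{27155}{40762}$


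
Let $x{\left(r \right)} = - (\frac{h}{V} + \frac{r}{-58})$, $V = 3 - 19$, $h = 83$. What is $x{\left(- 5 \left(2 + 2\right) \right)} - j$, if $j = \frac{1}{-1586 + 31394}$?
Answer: $\frac{1046533}{216108} \approx 4.8426$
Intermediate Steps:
$V = -16$
$x{\left(r \right)} = \frac{83}{16} + \frac{r}{58}$ ($x{\left(r \right)} = - (\frac{83}{-16} + \frac{r}{-58}) = - (83 \left(- \frac{1}{16}\right) + r \left(- \frac{1}{58}\right)) = - (- \frac{83}{16} - \frac{r}{58}) = \frac{83}{16} + \frac{r}{58}$)
$j = \frac{1}{29808} \approx 3.3548 \cdot 10^{-5}$
$x{\left(- 5 \left(2 + 2\right) \right)} - j = \left(\frac{83}{16} + \frac{\left(-5\right) \left(2 + 2\right)}{58}\right) - \frac{1}{29808} = \left(\frac{83}{16} + \frac{\left(-5\right) 4}{58}\right) - \frac{1}{29808} = \left(\frac{83}{16} + \frac{1}{58} \left(-20\right)\right) - \frac{1}{29808} = \left(\frac{83}{16} - \frac{10}{29}\right) - \frac{1}{29808} = \frac{2247}{464} - \frac{1}{29808} = \frac{1046533}{216108}$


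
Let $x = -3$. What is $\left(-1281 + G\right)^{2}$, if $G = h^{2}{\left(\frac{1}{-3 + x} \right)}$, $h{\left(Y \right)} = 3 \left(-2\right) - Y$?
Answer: $\frac{2015201881}{1296} \approx 1.5549 \cdot 10^{6}$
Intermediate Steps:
$h{\left(Y \right)} = -6 - Y$
$G = \frac{1225}{36}$ ($G = \left(-6 - \frac{1}{-3 - 3}\right)^{2} = \left(-6 - \frac{1}{-6}\right)^{2} = \left(-6 - - \frac{1}{6}\right)^{2} = \left(-6 + \frac{1}{6}\right)^{2} = \left(- \frac{35}{6}\right)^{2} = \frac{1225}{36} \approx 34.028$)
$\left(-1281 + G\right)^{2} = \left(-1281 + \frac{1225}{36}\right)^{2} = \left(- \frac{44891}{36}\right)^{2} = \frac{2015201881}{1296}$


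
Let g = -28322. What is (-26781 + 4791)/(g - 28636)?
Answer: 3665/9493 ≈ 0.38607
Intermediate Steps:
(-26781 + 4791)/(g - 28636) = (-26781 + 4791)/(-28322 - 28636) = -21990/(-56958) = -21990*(-1/56958) = 3665/9493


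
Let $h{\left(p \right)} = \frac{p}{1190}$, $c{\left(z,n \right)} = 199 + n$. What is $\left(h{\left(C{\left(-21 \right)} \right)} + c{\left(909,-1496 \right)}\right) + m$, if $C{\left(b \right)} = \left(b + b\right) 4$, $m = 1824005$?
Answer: $\frac{154930168}{85} \approx 1.8227 \cdot 10^{6}$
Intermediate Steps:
$C{\left(b \right)} = 8 b$ ($C{\left(b \right)} = 2 b 4 = 8 b$)
$h{\left(p \right)} = \frac{p}{1190}$ ($h{\left(p \right)} = p \frac{1}{1190} = \frac{p}{1190}$)
$\left(h{\left(C{\left(-21 \right)} \right)} + c{\left(909,-1496 \right)}\right) + m = \left(\frac{8 \left(-21\right)}{1190} + \left(199 - 1496\right)\right) + 1824005 = \left(\frac{1}{1190} \left(-168\right) - 1297\right) + 1824005 = \left(- \frac{12}{85} - 1297\right) + 1824005 = - \frac{110257}{85} + 1824005 = \frac{154930168}{85}$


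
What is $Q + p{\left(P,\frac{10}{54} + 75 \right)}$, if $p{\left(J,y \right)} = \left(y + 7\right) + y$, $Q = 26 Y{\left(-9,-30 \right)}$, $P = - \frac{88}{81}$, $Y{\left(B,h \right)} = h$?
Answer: $- \frac{16811}{27} \approx -622.63$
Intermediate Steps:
$P = - \frac{88}{81}$ ($P = \left(-88\right) \frac{1}{81} = - \frac{88}{81} \approx -1.0864$)
$Q = -780$ ($Q = 26 \left(-30\right) = -780$)
$p{\left(J,y \right)} = 7 + 2 y$ ($p{\left(J,y \right)} = \left(7 + y\right) + y = 7 + 2 y$)
$Q + p{\left(P,\frac{10}{54} + 75 \right)} = -780 + \left(7 + 2 \left(\frac{10}{54} + 75\right)\right) = -780 + \left(7 + 2 \left(10 \cdot \frac{1}{54} + 75\right)\right) = -780 + \left(7 + 2 \left(\frac{5}{27} + 75\right)\right) = -780 + \left(7 + 2 \cdot \frac{2030}{27}\right) = -780 + \left(7 + \frac{4060}{27}\right) = -780 + \frac{4249}{27} = - \frac{16811}{27}$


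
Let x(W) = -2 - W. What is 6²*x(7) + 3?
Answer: -321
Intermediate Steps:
6²*x(7) + 3 = 6²*(-2 - 1*7) + 3 = 36*(-2 - 7) + 3 = 36*(-9) + 3 = -324 + 3 = -321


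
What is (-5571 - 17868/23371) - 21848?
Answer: -640827317/23371 ≈ -27420.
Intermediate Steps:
(-5571 - 17868/23371) - 21848 = -130217709/23371 - 21848 = -640827317/23371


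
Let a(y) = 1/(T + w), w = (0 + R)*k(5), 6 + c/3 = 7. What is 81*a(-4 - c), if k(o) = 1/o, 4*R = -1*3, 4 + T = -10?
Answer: -1620/283 ≈ -5.7244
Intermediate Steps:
c = 3 (c = -18 + 3*7 = -18 + 21 = 3)
T = -14 (T = -4 - 10 = -14)
R = -¾ (R = (-1*3)/4 = (¼)*(-3) = -¾ ≈ -0.75000)
w = -3/20 (w = (0 - ¾)/5 = -¾*⅕ = -3/20 ≈ -0.15000)
a(y) = -20/283 (a(y) = 1/(-14 - 3/20) = 1/(-283/20) = -20/283)
81*a(-4 - c) = 81*(-20/283) = -1620/283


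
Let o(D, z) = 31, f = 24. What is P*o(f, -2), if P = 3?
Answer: 93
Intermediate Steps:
P*o(f, -2) = 3*31 = 93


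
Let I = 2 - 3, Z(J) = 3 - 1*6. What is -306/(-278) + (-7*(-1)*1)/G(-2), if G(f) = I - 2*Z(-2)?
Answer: 1738/695 ≈ 2.5007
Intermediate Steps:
Z(J) = -3 (Z(J) = 3 - 6 = -3)
I = -1
G(f) = 5 (G(f) = -1 - 2*(-3) = -1 + 6 = 5)
-306/(-278) + (-7*(-1)*1)/G(-2) = -306/(-278) + (-7*(-1)*1)/5 = -306*(-1/278) + (7*1)*(⅕) = 153/139 + 7*(⅕) = 153/139 + 7/5 = 1738/695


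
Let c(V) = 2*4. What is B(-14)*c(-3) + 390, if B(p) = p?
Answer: 278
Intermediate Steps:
c(V) = 8
B(-14)*c(-3) + 390 = -14*8 + 390 = -112 + 390 = 278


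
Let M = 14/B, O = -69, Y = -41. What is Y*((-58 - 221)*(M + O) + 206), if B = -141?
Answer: -37547021/47 ≈ -7.9887e+5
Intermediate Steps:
M = -14/141 (M = 14/(-141) = 14*(-1/141) = -14/141 ≈ -0.099291)
Y*((-58 - 221)*(M + O) + 206) = -41*((-58 - 221)*(-14/141 - 69) + 206) = -41*(-279*(-9743/141) + 206) = -41*(906099/47 + 206) = -41*915781/47 = -37547021/47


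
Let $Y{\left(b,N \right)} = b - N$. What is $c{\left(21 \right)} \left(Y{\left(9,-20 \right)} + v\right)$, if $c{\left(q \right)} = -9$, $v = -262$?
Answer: $2097$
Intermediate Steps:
$c{\left(21 \right)} \left(Y{\left(9,-20 \right)} + v\right) = - 9 \left(\left(9 - -20\right) - 262\right) = - 9 \left(\left(9 + 20\right) - 262\right) = - 9 \left(29 - 262\right) = \left(-9\right) \left(-233\right) = 2097$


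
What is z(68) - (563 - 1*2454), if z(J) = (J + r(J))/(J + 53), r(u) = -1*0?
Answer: 228879/121 ≈ 1891.6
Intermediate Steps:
r(u) = 0
z(J) = J/(53 + J) (z(J) = (J + 0)/(J + 53) = J/(53 + J))
z(68) - (563 - 1*2454) = 68/(53 + 68) - (563 - 1*2454) = 68/121 - (563 - 2454) = 68*(1/121) - 1*(-1891) = 68/121 + 1891 = 228879/121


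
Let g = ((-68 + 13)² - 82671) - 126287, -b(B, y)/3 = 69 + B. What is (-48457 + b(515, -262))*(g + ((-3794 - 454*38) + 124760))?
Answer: 5132313771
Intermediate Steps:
b(B, y) = -207 - 3*B (b(B, y) = -3*(69 + B) = -207 - 3*B)
g = -205933 (g = ((-55)² - 82671) - 126287 = (3025 - 82671) - 126287 = -79646 - 126287 = -205933)
(-48457 + b(515, -262))*(g + ((-3794 - 454*38) + 124760)) = (-48457 + (-207 - 3*515))*(-205933 + ((-3794 - 454*38) + 124760)) = (-48457 + (-207 - 1545))*(-205933 + ((-3794 - 17252) + 124760)) = (-48457 - 1752)*(-205933 + (-21046 + 124760)) = -50209*(-205933 + 103714) = -50209*(-102219) = 5132313771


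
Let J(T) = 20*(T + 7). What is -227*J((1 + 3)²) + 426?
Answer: -103994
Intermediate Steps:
J(T) = 140 + 20*T (J(T) = 20*(7 + T) = 140 + 20*T)
-227*J((1 + 3)²) + 426 = -227*(140 + 20*(1 + 3)²) + 426 = -227*(140 + 20*4²) + 426 = -227*(140 + 20*16) + 426 = -227*(140 + 320) + 426 = -227*460 + 426 = -104420 + 426 = -103994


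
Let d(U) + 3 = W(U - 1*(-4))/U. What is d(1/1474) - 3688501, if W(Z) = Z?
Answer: -3682607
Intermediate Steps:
d(U) = -3 + (4 + U)/U (d(U) = -3 + (U - 1*(-4))/U = -3 + (U + 4)/U = -3 + (4 + U)/U)
d(1/1474) - 3688501 = (-2 + 4/(1/1474)) - 3688501 = (-2 + 4*1474) - 3688501 = (-2 + 5896) - 3688501 = 5894 - 3688501 = -3682607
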